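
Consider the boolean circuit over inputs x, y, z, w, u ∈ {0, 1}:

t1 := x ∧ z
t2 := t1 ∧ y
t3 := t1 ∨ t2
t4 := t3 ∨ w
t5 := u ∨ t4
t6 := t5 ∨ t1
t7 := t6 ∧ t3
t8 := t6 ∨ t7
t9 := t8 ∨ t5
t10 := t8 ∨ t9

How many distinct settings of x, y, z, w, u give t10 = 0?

6

t10 = t8 ∨ t9 must be 0, so both t8 = 0 and t9 = 0.
t8 = t6 ∨ t7 must be 0, so both t6 = 0 and t7 = 0.
t9 = t8 ∨ t5 must be 0, so both t8 = 0 and t5 = 0.
Satisfying assignments:
  x=0, y=0, z=0, w=0, u=0
  x=0, y=0, z=1, w=0, u=0
  x=0, y=1, z=0, w=0, u=0
  x=0, y=1, z=1, w=0, u=0
  x=1, y=0, z=0, w=0, u=0
  x=1, y=1, z=0, w=0, u=0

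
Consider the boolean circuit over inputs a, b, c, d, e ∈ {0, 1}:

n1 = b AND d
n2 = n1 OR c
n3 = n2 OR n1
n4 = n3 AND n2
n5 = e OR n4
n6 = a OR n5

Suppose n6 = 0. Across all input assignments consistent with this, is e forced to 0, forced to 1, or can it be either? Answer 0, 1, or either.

0

n6 = a OR n5 must be 0, so both a = 0 and n5 = 0.
n5 = e OR n4 must be 0, so both e = 0 and n4 = 0.
n4 = n3 AND n2 must be 0, so at least one of n3, n2 is 0.
Every assignment with n6 = 0 has e = 0; there are 3 such assignment(s).
  a=0, b=0, c=0, d=0, e=0
  a=0, b=0, c=0, d=1, e=0
  a=0, b=1, c=0, d=0, e=0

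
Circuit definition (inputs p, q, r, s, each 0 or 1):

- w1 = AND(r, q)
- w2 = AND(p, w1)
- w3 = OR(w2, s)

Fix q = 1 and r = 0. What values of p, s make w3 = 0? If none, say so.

w3 = OR(w2, s) must be 0, so both w2 = 0 and s = 0.
w2 = AND(p, w1) must be 0, so at least one of p, w1 is 0.
Check with q = 1 and r = 0 and p=1, s=0:
w1 = AND(r, q) = AND(0, 1) = 0
w2 = AND(p, w1) = AND(1, 0) = 0
w3 = OR(w2, s) = OR(0, 0) = 0
So w3 = 0.

p=1 s=0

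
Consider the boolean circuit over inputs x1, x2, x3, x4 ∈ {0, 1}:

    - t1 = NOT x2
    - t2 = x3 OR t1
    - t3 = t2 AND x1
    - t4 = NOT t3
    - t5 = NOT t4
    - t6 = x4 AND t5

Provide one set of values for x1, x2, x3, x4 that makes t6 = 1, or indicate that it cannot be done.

x1=1, x2=0, x3=0, x4=1

t6 = x4 AND t5 must be 1, so both x4 = 1 and t5 = 1.
t5 = NOT t4 must be 1, so t4 = 0.
Check with x1=1, x2=0, x3=0, x4=1:
t1 = NOT x2 = NOT 0 = 1
t2 = x3 OR t1 = 0 OR 1 = 1
t3 = t2 AND x1 = 1 AND 1 = 1
t4 = NOT t3 = NOT 1 = 0
t5 = NOT t4 = NOT 0 = 1
t6 = x4 AND t5 = 1 AND 1 = 1
So t6 = 1 as required.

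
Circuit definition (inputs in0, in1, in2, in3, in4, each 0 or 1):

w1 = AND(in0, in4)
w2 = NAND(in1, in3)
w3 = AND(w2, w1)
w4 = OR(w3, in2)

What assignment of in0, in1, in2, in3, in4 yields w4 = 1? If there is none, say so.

w4 = OR(w3, in2) must be 1, so at least one of w3, in2 is 1.
Check with in0=1, in1=1, in2=0, in3=0, in4=1:
w1 = AND(in0, in4) = AND(1, 1) = 1
w2 = NAND(in1, in3) = NAND(1, 0) = 1
w3 = AND(w2, w1) = AND(1, 1) = 1
w4 = OR(w3, in2) = OR(1, 0) = 1
So w4 = 1 as required.

in0=1, in1=1, in2=0, in3=0, in4=1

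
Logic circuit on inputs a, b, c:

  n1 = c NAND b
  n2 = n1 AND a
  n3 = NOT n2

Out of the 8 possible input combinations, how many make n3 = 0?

n3 = NOT n2 must be 0, so n2 = 1.
Satisfying assignments:
  a=1, b=0, c=0
  a=1, b=0, c=1
  a=1, b=1, c=0

3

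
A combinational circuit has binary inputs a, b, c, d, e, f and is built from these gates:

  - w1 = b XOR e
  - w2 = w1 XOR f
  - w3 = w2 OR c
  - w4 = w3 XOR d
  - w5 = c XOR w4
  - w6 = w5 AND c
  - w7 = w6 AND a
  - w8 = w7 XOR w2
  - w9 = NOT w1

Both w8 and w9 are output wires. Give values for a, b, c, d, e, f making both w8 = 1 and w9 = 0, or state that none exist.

Check with a=0 b=0 c=1 d=1 e=1 f=0:
w1 = b XOR e = 0 XOR 1 = 1
w2 = w1 XOR f = 1 XOR 0 = 1
w3 = w2 OR c = 1 OR 1 = 1
w4 = w3 XOR d = 1 XOR 1 = 0
w5 = c XOR w4 = 1 XOR 0 = 1
w6 = w5 AND c = 1 AND 1 = 1
w7 = w6 AND a = 1 AND 0 = 0
w8 = w7 XOR w2 = 0 XOR 1 = 1
w9 = NOT w1 = NOT 1 = 0
So w8 = 1 and w9 = 0.

a=0 b=0 c=1 d=1 e=1 f=0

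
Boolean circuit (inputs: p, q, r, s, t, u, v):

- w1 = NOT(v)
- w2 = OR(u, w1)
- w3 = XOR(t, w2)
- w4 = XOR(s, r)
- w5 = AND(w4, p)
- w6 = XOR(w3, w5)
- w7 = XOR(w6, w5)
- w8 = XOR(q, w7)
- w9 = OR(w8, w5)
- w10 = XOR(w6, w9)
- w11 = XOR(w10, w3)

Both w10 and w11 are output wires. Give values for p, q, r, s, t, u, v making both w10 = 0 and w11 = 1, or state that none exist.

Check with p=0, q=0, r=0, s=0, t=0, u=1, v=0:
w1 = NOT(v) = NOT 0 = 1
w2 = OR(u, w1) = OR(1, 1) = 1
w3 = XOR(t, w2) = XOR(0, 1) = 1
w4 = XOR(s, r) = XOR(0, 0) = 0
w5 = AND(w4, p) = AND(0, 0) = 0
w6 = XOR(w3, w5) = XOR(1, 0) = 1
w7 = XOR(w6, w5) = XOR(1, 0) = 1
w8 = XOR(q, w7) = XOR(0, 1) = 1
w9 = OR(w8, w5) = OR(1, 0) = 1
w10 = XOR(w6, w9) = XOR(1, 1) = 0
w11 = XOR(w10, w3) = XOR(0, 1) = 1
So w10 = 0 and w11 = 1.

p=0, q=0, r=0, s=0, t=0, u=1, v=0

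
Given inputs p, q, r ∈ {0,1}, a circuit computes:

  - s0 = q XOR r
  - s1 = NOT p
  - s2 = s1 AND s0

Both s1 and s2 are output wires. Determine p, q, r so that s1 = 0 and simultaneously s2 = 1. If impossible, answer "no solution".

no solution exists

Across all 8 input combinations, none give both s1 = 0 and s2 = 1.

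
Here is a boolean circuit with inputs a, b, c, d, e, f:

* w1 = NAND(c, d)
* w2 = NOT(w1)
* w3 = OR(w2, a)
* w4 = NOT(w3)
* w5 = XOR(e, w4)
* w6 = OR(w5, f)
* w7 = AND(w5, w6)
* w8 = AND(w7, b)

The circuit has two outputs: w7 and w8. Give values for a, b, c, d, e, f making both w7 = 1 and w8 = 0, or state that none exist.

a=0, b=0, c=0, d=0, e=0, f=0

Check with a=0, b=0, c=0, d=0, e=0, f=0:
w1 = NAND(c, d) = NAND(0, 0) = 1
w2 = NOT(w1) = NOT 1 = 0
w3 = OR(w2, a) = OR(0, 0) = 0
w4 = NOT(w3) = NOT 0 = 1
w5 = XOR(e, w4) = XOR(0, 1) = 1
w6 = OR(w5, f) = OR(1, 0) = 1
w7 = AND(w5, w6) = AND(1, 1) = 1
w8 = AND(w7, b) = AND(1, 0) = 0
So w7 = 1 and w8 = 0.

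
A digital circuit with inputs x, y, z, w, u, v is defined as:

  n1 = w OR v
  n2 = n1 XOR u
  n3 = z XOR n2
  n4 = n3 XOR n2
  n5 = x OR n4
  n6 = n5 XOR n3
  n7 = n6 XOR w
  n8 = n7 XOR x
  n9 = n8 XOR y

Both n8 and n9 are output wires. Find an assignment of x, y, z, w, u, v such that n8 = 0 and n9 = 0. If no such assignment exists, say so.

x=0, y=0, z=0, w=0, u=0, v=0

Check with x=0, y=0, z=0, w=0, u=0, v=0:
n1 = w OR v = 0 OR 0 = 0
n2 = n1 XOR u = 0 XOR 0 = 0
n3 = z XOR n2 = 0 XOR 0 = 0
n4 = n3 XOR n2 = 0 XOR 0 = 0
n5 = x OR n4 = 0 OR 0 = 0
n6 = n5 XOR n3 = 0 XOR 0 = 0
n7 = n6 XOR w = 0 XOR 0 = 0
n8 = n7 XOR x = 0 XOR 0 = 0
n9 = n8 XOR y = 0 XOR 0 = 0
So n8 = 0 and n9 = 0.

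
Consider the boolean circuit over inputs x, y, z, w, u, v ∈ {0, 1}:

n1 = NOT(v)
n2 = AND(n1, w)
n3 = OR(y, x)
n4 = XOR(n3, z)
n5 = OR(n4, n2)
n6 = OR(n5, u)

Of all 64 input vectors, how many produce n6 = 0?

12

n6 = OR(n5, u) must be 0, so both n5 = 0 and u = 0.
n5 = OR(n4, n2) must be 0, so both n4 = 0 and n2 = 0.
Enumerating the 64 input combinations, 12 give n6 = 0 and 52 give n6 = 1.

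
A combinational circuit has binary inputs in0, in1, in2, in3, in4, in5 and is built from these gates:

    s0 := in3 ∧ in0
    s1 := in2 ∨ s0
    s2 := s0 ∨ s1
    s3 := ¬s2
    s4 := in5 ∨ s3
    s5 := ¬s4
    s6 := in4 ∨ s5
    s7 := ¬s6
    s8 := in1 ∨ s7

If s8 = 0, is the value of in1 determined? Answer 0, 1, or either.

0

s8 = in1 ∨ s7 must be 0, so both in1 = 0 and s7 = 0.
Every assignment with s8 = 0 has in1 = 0; there are 21 such assignment(s).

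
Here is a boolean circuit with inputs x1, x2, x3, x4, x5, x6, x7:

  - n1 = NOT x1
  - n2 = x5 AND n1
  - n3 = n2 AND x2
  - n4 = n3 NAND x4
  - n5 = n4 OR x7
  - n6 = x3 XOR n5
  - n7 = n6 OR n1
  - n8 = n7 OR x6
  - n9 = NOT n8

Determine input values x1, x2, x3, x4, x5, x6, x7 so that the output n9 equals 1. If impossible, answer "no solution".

x1=1 x2=1 x3=1 x4=1 x5=0 x6=0 x7=0

n9 = NOT n8 must be 1, so n8 = 0.
n8 = n7 OR x6 must be 0, so both n7 = 0 and x6 = 0.
n7 = n6 OR n1 must be 0, so both n6 = 0 and n1 = 0.
Check with x1=1 x2=1 x3=1 x4=1 x5=0 x6=0 x7=0:
n1 = NOT x1 = NOT 1 = 0
n2 = x5 AND n1 = 0 AND 0 = 0
n3 = n2 AND x2 = 0 AND 1 = 0
n4 = n3 NAND x4 = 0 NAND 1 = 1
n5 = n4 OR x7 = 1 OR 0 = 1
n6 = x3 XOR n5 = 1 XOR 1 = 0
n7 = n6 OR n1 = 0 OR 0 = 0
n8 = n7 OR x6 = 0 OR 0 = 0
n9 = NOT n8 = NOT 0 = 1
So n9 = 1 as required.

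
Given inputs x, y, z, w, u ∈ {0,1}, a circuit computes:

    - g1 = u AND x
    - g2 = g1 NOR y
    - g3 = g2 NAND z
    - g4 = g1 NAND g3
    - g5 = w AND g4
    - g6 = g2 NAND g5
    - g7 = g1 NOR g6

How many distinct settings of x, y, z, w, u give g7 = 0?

g7 = g1 NOR g6 must be 0, so at least one of g1, g6 is 1.
Enumerating the 32 input combinations, 26 give g7 = 0 and 6 give g7 = 1.

26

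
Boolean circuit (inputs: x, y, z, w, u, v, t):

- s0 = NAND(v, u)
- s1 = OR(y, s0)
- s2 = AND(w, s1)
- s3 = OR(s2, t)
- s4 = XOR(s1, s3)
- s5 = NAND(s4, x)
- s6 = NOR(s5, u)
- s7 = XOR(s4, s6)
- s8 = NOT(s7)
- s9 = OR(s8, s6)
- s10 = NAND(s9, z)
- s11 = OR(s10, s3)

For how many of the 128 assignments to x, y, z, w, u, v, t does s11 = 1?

120

s11 = OR(s10, s3) must be 1, so at least one of s10, s3 is 1.
Enumerating the 128 input combinations, 120 give s11 = 1 and 8 give s11 = 0.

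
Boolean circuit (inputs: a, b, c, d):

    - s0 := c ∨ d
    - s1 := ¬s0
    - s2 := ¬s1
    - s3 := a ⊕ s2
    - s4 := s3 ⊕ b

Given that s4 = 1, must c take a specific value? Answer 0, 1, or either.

Both values of c occur among assignments with s4 = 1:
  c=0: a=0, b=0, c=0, d=1
  c=1: a=0, b=0, c=1, d=0

either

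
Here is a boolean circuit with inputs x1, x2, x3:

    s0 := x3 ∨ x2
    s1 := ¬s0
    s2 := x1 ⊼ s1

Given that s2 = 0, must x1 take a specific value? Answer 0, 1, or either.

1

s2 = x1 ⊼ s1 must be 0, so both x1 = 1 and s1 = 1.
s1 = ¬s0 must be 1, so s0 = 0.
Every assignment with s2 = 0 has x1 = 1; there are 1 such assignment(s).
  x1=1, x2=0, x3=0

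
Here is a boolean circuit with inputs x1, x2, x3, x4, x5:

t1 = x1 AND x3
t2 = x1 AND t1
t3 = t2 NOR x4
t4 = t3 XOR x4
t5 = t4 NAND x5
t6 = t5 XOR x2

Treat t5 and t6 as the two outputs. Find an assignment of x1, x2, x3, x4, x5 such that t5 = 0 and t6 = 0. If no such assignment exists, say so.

Check with x1=1 x2=0 x3=0 x4=0 x5=1:
t1 = x1 AND x3 = 1 AND 0 = 0
t2 = x1 AND t1 = 1 AND 0 = 0
t3 = t2 NOR x4 = 0 NOR 0 = 1
t4 = t3 XOR x4 = 1 XOR 0 = 1
t5 = t4 NAND x5 = 1 NAND 1 = 0
t6 = t5 XOR x2 = 0 XOR 0 = 0
So t5 = 0 and t6 = 0.

x1=1 x2=0 x3=0 x4=0 x5=1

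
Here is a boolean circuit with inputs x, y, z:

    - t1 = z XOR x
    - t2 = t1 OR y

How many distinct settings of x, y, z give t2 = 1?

6

t2 = t1 OR y must be 1, so at least one of t1, y is 1.
Enumerating the 8 input combinations, 6 give t2 = 1 and 2 give t2 = 0.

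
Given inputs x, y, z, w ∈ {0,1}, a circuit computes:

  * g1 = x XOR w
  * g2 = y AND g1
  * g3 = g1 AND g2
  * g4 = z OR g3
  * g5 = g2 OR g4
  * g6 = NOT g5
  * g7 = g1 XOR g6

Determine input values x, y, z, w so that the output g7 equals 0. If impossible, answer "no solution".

x=0 y=0 z=0 w=1

Check with x=0 y=0 z=0 w=1:
g1 = x XOR w = 0 XOR 1 = 1
g2 = y AND g1 = 0 AND 1 = 0
g3 = g1 AND g2 = 1 AND 0 = 0
g4 = z OR g3 = 0 OR 0 = 0
g5 = g2 OR g4 = 0 OR 0 = 0
g6 = NOT g5 = NOT 0 = 1
g7 = g1 XOR g6 = 1 XOR 1 = 0
So g7 = 0 as required.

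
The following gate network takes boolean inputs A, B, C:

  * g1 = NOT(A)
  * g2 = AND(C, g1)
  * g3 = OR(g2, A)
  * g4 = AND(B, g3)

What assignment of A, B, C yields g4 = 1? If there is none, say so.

A=1, B=1, C=0

Check with A=1, B=1, C=0:
g1 = NOT(A) = NOT 1 = 0
g2 = AND(C, g1) = AND(0, 0) = 0
g3 = OR(g2, A) = OR(0, 1) = 1
g4 = AND(B, g3) = AND(1, 1) = 1
So g4 = 1 as required.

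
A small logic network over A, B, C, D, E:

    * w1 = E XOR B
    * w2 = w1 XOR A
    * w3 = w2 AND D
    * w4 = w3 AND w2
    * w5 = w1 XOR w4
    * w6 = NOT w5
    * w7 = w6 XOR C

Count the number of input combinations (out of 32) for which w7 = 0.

w7 = w6 XOR C must be 0, so w6 and C are equal.
Enumerating the 32 input combinations, 16 give w7 = 0 and 16 give w7 = 1.

16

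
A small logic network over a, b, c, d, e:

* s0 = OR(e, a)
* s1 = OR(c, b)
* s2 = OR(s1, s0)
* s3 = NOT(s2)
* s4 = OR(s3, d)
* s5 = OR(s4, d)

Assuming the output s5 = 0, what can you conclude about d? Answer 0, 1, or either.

s5 = OR(s4, d) must be 0, so both s4 = 0 and d = 0.
s4 = OR(s3, d) must be 0, so both s3 = 0 and d = 0.
Every assignment with s5 = 0 has d = 0; there are 15 such assignment(s).

0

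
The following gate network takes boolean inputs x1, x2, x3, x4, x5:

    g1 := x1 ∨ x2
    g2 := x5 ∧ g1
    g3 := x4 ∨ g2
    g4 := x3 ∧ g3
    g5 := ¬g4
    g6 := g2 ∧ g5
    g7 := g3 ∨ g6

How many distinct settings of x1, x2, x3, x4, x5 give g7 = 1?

g7 = g3 ∨ g6 must be 1, so at least one of g3, g6 is 1.
Enumerating the 32 input combinations, 22 give g7 = 1 and 10 give g7 = 0.

22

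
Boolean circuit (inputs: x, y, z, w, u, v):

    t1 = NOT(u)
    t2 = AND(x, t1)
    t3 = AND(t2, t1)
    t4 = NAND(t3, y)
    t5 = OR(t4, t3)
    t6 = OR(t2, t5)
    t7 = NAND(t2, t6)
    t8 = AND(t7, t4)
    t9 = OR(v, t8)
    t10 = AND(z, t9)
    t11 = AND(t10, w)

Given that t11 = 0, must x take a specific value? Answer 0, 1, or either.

Both values of x occur among assignments with t11 = 0:
  x=0: x=0, y=0, z=0, w=0, u=0, v=0
  x=1: x=1, y=0, z=0, w=0, u=0, v=0

either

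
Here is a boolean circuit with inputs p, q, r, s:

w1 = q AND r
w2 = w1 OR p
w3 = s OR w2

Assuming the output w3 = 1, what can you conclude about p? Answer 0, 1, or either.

either

Both values of p occur among assignments with w3 = 1:
  p=0: p=0, q=0, r=0, s=1
  p=1: p=1, q=0, r=0, s=0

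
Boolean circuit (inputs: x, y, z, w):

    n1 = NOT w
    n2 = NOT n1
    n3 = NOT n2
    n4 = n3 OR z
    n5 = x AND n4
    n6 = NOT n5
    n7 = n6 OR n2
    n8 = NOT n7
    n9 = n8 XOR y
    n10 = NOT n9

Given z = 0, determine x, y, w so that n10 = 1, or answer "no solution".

x=1 y=1 w=0

n10 = NOT n9 must be 1, so n9 = 0.
n9 = n8 XOR y must be 0, so n8 and y are equal.
Check with z = 0 and x=1, y=1, w=0:
n1 = NOT w = NOT 0 = 1
n2 = NOT n1 = NOT 1 = 0
n3 = NOT n2 = NOT 0 = 1
n4 = n3 OR z = 1 OR 0 = 1
n5 = x AND n4 = 1 AND 1 = 1
n6 = NOT n5 = NOT 1 = 0
n7 = n6 OR n2 = 0 OR 0 = 0
n8 = NOT n7 = NOT 0 = 1
n9 = n8 XOR y = 1 XOR 1 = 0
n10 = NOT n9 = NOT 0 = 1
So n10 = 1.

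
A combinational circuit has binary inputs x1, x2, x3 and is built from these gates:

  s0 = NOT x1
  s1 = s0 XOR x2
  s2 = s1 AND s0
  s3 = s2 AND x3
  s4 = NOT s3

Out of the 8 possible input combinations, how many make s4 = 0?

s4 = NOT s3 must be 0, so s3 = 1.
s3 = s2 AND x3 must be 1, so both s2 = 1 and x3 = 1.
s2 = s1 AND s0 must be 1, so both s1 = 1 and s0 = 1.
Satisfying assignments:
  x1=0, x2=0, x3=1

1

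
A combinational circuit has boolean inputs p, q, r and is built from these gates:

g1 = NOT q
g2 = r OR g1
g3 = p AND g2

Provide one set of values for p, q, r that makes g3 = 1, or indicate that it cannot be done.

p=1, q=0, r=0

g3 = p AND g2 must be 1, so both p = 1 and g2 = 1.
g2 = r OR g1 must be 1, so at least one of r, g1 is 1.
Check with p=1, q=0, r=0:
g1 = NOT q = NOT 0 = 1
g2 = r OR g1 = 0 OR 1 = 1
g3 = p AND g2 = 1 AND 1 = 1
So g3 = 1 as required.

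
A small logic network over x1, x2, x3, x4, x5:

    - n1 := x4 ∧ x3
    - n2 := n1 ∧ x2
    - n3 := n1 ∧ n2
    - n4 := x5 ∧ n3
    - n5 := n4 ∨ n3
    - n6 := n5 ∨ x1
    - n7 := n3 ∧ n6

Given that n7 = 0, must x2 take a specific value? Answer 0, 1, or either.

either

Both values of x2 occur among assignments with n7 = 0:
  x2=0: x1=0, x2=0, x3=0, x4=0, x5=0
  x2=1: x1=0, x2=1, x3=0, x4=0, x5=0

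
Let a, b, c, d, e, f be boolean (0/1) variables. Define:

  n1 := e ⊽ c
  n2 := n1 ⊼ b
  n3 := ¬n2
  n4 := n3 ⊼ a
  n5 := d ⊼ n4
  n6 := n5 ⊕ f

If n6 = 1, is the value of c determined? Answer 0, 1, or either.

either

Both values of c occur among assignments with n6 = 1:
  c=0: a=0, b=0, c=0, d=0, e=0, f=0
  c=1: a=0, b=0, c=1, d=0, e=0, f=0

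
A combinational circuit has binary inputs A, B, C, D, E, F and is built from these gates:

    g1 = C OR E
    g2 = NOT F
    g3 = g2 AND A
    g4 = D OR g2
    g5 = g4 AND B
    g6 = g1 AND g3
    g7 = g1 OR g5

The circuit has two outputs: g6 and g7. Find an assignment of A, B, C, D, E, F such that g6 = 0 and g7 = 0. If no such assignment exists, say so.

A=1, B=0, C=0, D=1, E=0, F=0

Check with A=1, B=0, C=0, D=1, E=0, F=0:
g1 = C OR E = 0 OR 0 = 0
g2 = NOT F = NOT 0 = 1
g3 = g2 AND A = 1 AND 1 = 1
g4 = D OR g2 = 1 OR 1 = 1
g5 = g4 AND B = 1 AND 0 = 0
g6 = g1 AND g3 = 0 AND 1 = 0
g7 = g1 OR g5 = 0 OR 0 = 0
So g6 = 0 and g7 = 0.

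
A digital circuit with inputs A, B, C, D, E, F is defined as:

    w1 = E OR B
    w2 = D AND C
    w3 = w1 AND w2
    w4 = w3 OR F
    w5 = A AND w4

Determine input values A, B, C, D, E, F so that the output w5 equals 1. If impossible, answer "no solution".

Check with A=1 B=0 C=0 D=0 E=1 F=1:
w1 = E OR B = 1 OR 0 = 1
w2 = D AND C = 0 AND 0 = 0
w3 = w1 AND w2 = 1 AND 0 = 0
w4 = w3 OR F = 0 OR 1 = 1
w5 = A AND w4 = 1 AND 1 = 1
So w5 = 1 as required.

A=1 B=0 C=0 D=0 E=1 F=1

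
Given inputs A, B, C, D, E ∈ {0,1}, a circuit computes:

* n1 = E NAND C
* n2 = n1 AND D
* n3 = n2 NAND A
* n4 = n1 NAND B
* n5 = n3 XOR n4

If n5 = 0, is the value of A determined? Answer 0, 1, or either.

Both values of A occur among assignments with n5 = 0:
  A=0: A=0, B=0, C=0, D=0, E=0
  A=1: A=1, B=0, C=0, D=0, E=0

either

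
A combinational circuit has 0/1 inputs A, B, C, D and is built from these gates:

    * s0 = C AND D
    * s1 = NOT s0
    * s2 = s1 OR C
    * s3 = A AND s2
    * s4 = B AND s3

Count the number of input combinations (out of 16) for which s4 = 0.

s4 = B AND s3 must be 0, so at least one of B, s3 is 0.
Enumerating the 16 input combinations, 12 give s4 = 0 and 4 give s4 = 1.

12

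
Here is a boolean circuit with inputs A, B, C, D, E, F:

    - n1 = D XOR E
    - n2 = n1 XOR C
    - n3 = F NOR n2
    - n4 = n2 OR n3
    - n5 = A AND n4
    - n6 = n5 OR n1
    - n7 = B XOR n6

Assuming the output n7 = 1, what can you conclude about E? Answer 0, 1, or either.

either

Both values of E occur among assignments with n7 = 1:
  E=0: A=0, B=0, C=0, D=1, E=0, F=0
  E=1: A=0, B=0, C=0, D=0, E=1, F=0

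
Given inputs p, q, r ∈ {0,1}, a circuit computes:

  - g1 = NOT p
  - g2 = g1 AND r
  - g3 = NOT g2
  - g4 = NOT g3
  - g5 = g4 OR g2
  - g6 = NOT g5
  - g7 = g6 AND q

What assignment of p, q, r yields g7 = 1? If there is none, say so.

p=1, q=1, r=0

Check with p=1, q=1, r=0:
g1 = NOT p = NOT 1 = 0
g2 = g1 AND r = 0 AND 0 = 0
g3 = NOT g2 = NOT 0 = 1
g4 = NOT g3 = NOT 1 = 0
g5 = g4 OR g2 = 0 OR 0 = 0
g6 = NOT g5 = NOT 0 = 1
g7 = g6 AND q = 1 AND 1 = 1
So g7 = 1 as required.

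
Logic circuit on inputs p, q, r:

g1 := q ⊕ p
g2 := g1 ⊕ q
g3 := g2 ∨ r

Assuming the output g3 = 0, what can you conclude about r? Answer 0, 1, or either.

0

g3 = g2 ∨ r must be 0, so both g2 = 0 and r = 0.
g2 = g1 ⊕ q must be 0, so g1 and q are equal.
Every assignment with g3 = 0 has r = 0; there are 2 such assignment(s).
  p=0, q=0, r=0
  p=0, q=1, r=0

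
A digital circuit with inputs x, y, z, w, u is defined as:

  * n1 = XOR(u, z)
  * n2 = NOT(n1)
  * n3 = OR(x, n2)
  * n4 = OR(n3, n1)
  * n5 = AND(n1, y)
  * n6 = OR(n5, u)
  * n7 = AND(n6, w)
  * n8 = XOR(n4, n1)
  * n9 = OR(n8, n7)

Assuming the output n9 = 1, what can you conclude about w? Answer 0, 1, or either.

either

Both values of w occur among assignments with n9 = 1:
  w=0: x=0, y=0, z=0, w=0, u=0
  w=1: x=0, y=0, z=0, w=1, u=0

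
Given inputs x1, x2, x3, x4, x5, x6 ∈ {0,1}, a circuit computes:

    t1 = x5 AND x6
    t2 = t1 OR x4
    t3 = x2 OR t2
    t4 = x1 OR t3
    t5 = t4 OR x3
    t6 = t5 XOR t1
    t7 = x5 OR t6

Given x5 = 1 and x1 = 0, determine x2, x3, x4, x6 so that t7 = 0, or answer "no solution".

With x5 = 1 and x1 = 0 fixed, none of the 16 settings of x2, x3, x4, x6 give t7 = 0.
For example, with x2=1, x3=0, x4=1, x6=1:
t1 = x5 AND x6 = 1 AND 1 = 1
t2 = t1 OR x4 = 1 OR 1 = 1
t3 = x2 OR t2 = 1 OR 1 = 1
t4 = x1 OR t3 = 0 OR 1 = 1
t5 = t4 OR x3 = 1 OR 0 = 1
t6 = t5 XOR t1 = 1 XOR 1 = 0
t7 = x5 OR t6 = 1 OR 0 = 1
giving t7 = 1 ≠ 0.

no solution exists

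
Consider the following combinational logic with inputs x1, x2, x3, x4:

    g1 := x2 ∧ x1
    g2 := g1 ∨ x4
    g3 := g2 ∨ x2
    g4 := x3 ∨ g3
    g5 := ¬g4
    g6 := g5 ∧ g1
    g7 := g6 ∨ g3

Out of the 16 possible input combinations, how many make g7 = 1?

12

g7 = g6 ∨ g3 must be 1, so at least one of g6, g3 is 1.
Enumerating the 16 input combinations, 12 give g7 = 1 and 4 give g7 = 0.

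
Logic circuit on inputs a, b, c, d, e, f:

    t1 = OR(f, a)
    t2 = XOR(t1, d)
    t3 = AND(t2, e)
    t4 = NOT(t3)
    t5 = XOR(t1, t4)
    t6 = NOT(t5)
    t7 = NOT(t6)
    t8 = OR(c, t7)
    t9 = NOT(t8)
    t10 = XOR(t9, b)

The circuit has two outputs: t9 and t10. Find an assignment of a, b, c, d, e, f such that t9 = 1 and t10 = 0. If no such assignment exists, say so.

a=0, b=1, c=0, d=1, e=0, f=1

Check with a=0, b=1, c=0, d=1, e=0, f=1:
t1 = OR(f, a) = OR(1, 0) = 1
t2 = XOR(t1, d) = XOR(1, 1) = 0
t3 = AND(t2, e) = AND(0, 0) = 0
t4 = NOT(t3) = NOT 0 = 1
t5 = XOR(t1, t4) = XOR(1, 1) = 0
t6 = NOT(t5) = NOT 0 = 1
t7 = NOT(t6) = NOT 1 = 0
t8 = OR(c, t7) = OR(0, 0) = 0
t9 = NOT(t8) = NOT 0 = 1
t10 = XOR(t9, b) = XOR(1, 1) = 0
So t9 = 1 and t10 = 0.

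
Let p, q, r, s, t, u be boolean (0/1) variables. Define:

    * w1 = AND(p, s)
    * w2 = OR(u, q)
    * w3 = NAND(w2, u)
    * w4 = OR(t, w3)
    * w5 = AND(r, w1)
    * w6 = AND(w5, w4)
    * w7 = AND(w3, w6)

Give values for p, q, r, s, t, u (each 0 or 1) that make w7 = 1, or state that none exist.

p=1, q=0, r=1, s=1, t=1, u=0

Check with p=1, q=0, r=1, s=1, t=1, u=0:
w1 = AND(p, s) = AND(1, 1) = 1
w2 = OR(u, q) = OR(0, 0) = 0
w3 = NAND(w2, u) = NAND(0, 0) = 1
w4 = OR(t, w3) = OR(1, 1) = 1
w5 = AND(r, w1) = AND(1, 1) = 1
w6 = AND(w5, w4) = AND(1, 1) = 1
w7 = AND(w3, w6) = AND(1, 1) = 1
So w7 = 1 as required.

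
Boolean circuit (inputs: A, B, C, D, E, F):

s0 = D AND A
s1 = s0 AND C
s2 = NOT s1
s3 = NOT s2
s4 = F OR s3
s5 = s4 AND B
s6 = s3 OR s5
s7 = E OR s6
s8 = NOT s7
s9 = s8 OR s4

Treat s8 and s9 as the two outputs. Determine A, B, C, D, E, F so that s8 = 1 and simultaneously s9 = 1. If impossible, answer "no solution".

Check with A=1 B=0 C=1 D=0 E=0 F=1:
s0 = D AND A = 0 AND 1 = 0
s1 = s0 AND C = 0 AND 1 = 0
s2 = NOT s1 = NOT 0 = 1
s3 = NOT s2 = NOT 1 = 0
s4 = F OR s3 = 1 OR 0 = 1
s5 = s4 AND B = 1 AND 0 = 0
s6 = s3 OR s5 = 0 OR 0 = 0
s7 = E OR s6 = 0 OR 0 = 0
s8 = NOT s7 = NOT 0 = 1
s9 = s8 OR s4 = 1 OR 1 = 1
So s8 = 1 and s9 = 1.

A=1 B=0 C=1 D=0 E=0 F=1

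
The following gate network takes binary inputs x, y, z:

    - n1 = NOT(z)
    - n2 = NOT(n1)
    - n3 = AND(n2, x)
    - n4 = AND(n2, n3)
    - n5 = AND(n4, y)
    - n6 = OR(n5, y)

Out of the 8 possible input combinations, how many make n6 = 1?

4

n6 = OR(n5, y) must be 1, so at least one of n5, y is 1.
Enumerating the 8 input combinations, 4 give n6 = 1 and 4 give n6 = 0.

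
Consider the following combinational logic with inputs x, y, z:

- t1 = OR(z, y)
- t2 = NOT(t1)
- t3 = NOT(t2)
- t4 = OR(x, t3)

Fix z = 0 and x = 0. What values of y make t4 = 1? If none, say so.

y=1

Check with z = 0 and x = 0 and y=1:
t1 = OR(z, y) = OR(0, 1) = 1
t2 = NOT(t1) = NOT 1 = 0
t3 = NOT(t2) = NOT 0 = 1
t4 = OR(x, t3) = OR(0, 1) = 1
So t4 = 1.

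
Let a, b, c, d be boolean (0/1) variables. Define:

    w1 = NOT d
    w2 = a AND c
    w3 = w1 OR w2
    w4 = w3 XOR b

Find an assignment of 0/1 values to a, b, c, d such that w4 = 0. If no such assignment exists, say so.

a=0, b=1, c=0, d=0

Check with a=0, b=1, c=0, d=0:
w1 = NOT d = NOT 0 = 1
w2 = a AND c = 0 AND 0 = 0
w3 = w1 OR w2 = 1 OR 0 = 1
w4 = w3 XOR b = 1 XOR 1 = 0
So w4 = 0 as required.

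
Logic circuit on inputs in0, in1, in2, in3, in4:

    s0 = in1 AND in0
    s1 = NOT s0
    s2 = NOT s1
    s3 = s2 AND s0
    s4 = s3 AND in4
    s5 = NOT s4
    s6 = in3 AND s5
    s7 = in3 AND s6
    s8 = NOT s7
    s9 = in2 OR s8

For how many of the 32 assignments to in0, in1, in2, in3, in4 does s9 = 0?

7

s9 = in2 OR s8 must be 0, so both in2 = 0 and s8 = 0.
Enumerating the 32 input combinations, 7 give s9 = 0 and 25 give s9 = 1.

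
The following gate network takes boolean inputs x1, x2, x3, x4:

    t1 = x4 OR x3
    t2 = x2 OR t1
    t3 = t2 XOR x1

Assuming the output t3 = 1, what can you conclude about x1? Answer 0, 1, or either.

either

Both values of x1 occur among assignments with t3 = 1:
  x1=0: x1=0, x2=0, x3=0, x4=1
  x1=1: x1=1, x2=0, x3=0, x4=0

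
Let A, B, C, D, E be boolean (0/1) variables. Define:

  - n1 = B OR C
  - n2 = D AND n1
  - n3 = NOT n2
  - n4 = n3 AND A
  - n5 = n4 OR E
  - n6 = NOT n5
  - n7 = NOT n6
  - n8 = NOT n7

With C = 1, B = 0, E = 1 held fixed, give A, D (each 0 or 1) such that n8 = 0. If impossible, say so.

Check with C = 1, B = 0, E = 1 and A=0, D=0:
n1 = B OR C = 0 OR 1 = 1
n2 = D AND n1 = 0 AND 1 = 0
n3 = NOT n2 = NOT 0 = 1
n4 = n3 AND A = 1 AND 0 = 0
n5 = n4 OR E = 0 OR 1 = 1
n6 = NOT n5 = NOT 1 = 0
n7 = NOT n6 = NOT 0 = 1
n8 = NOT n7 = NOT 1 = 0
So n8 = 0.

A=0, D=0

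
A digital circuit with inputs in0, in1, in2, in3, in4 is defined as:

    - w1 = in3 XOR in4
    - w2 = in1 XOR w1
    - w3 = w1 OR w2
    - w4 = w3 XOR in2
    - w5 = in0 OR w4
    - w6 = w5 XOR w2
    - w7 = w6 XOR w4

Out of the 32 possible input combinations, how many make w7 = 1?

16

w7 = w6 XOR w4 must be 1, so w6 and w4 differ.
Enumerating the 32 input combinations, 16 give w7 = 1 and 16 give w7 = 0.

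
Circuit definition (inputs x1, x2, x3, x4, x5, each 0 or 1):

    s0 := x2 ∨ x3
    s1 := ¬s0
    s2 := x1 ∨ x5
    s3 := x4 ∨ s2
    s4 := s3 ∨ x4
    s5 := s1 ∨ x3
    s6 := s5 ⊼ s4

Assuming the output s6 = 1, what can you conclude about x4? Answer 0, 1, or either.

either

Both values of x4 occur among assignments with s6 = 1:
  x4=0: x1=0, x2=0, x3=0, x4=0, x5=0
  x4=1: x1=0, x2=1, x3=0, x4=1, x5=0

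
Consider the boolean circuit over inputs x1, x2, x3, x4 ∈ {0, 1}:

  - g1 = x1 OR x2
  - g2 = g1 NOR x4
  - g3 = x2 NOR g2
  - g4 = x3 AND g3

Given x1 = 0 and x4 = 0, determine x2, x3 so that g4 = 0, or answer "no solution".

x2=1, x3=1

g4 = x3 AND g3 must be 0, so at least one of x3, g3 is 0.
Check with x1 = 0 and x4 = 0 and x2=1, x3=1:
g1 = x1 OR x2 = 0 OR 1 = 1
g2 = g1 NOR x4 = 1 NOR 0 = 0
g3 = x2 NOR g2 = 1 NOR 0 = 0
g4 = x3 AND g3 = 1 AND 0 = 0
So g4 = 0.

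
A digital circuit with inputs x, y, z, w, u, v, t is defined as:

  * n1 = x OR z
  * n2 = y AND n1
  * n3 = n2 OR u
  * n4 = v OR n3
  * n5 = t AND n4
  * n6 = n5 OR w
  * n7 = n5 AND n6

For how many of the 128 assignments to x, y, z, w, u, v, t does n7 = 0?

n7 = n5 AND n6 must be 0, so at least one of n5, n6 is 0.
Enumerating the 128 input combinations, 74 give n7 = 0 and 54 give n7 = 1.

74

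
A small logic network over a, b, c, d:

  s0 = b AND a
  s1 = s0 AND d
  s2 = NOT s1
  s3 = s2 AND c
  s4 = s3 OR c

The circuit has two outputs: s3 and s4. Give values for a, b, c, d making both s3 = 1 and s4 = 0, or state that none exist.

no solution exists

Across all 16 input combinations, none give both s3 = 1 and s4 = 0.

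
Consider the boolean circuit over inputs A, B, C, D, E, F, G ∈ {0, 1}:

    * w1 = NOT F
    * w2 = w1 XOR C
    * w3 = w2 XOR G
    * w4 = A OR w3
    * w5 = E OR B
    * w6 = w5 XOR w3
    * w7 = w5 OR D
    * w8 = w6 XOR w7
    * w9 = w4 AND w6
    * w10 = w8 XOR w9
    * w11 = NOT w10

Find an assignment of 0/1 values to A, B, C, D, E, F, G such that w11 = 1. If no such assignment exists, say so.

Check with A=0, B=0, C=0, D=1, E=1, F=1, G=0:
w1 = NOT F = NOT 1 = 0
w2 = w1 XOR C = 0 XOR 0 = 0
w3 = w2 XOR G = 0 XOR 0 = 0
w4 = A OR w3 = 0 OR 0 = 0
w5 = E OR B = 1 OR 0 = 1
w6 = w5 XOR w3 = 1 XOR 0 = 1
w7 = w5 OR D = 1 OR 1 = 1
w8 = w6 XOR w7 = 1 XOR 1 = 0
w9 = w4 AND w6 = 0 AND 1 = 0
w10 = w8 XOR w9 = 0 XOR 0 = 0
w11 = NOT w10 = NOT 0 = 1
So w11 = 1 as required.

A=0, B=0, C=0, D=1, E=1, F=1, G=0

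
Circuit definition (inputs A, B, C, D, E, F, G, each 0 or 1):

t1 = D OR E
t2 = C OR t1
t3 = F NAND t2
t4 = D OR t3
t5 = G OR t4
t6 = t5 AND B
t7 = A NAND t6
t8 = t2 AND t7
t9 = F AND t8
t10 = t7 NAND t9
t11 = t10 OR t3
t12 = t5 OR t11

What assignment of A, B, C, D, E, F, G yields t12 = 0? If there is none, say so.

t12 = t5 OR t11 must be 0, so both t5 = 0 and t11 = 0.
t5 = G OR t4 must be 0, so both G = 0 and t4 = 0.
t11 = t10 OR t3 must be 0, so both t10 = 0 and t3 = 0.
Check with A=0, B=1, C=0, D=0, E=1, F=1, G=0:
t1 = D OR E = 0 OR 1 = 1
t2 = C OR t1 = 0 OR 1 = 1
t3 = F NAND t2 = 1 NAND 1 = 0
t4 = D OR t3 = 0 OR 0 = 0
t5 = G OR t4 = 0 OR 0 = 0
t6 = t5 AND B = 0 AND 1 = 0
t7 = A NAND t6 = 0 NAND 0 = 1
t8 = t2 AND t7 = 1 AND 1 = 1
t9 = F AND t8 = 1 AND 1 = 1
t10 = t7 NAND t9 = 1 NAND 1 = 0
t11 = t10 OR t3 = 0 OR 0 = 0
t12 = t5 OR t11 = 0 OR 0 = 0
So t12 = 0 as required.

A=0, B=1, C=0, D=0, E=1, F=1, G=0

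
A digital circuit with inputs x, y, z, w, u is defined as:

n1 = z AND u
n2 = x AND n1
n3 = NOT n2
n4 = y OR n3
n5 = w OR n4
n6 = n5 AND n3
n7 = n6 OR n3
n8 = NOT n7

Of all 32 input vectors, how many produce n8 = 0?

28

n8 = NOT n7 must be 0, so n7 = 1.
Enumerating the 32 input combinations, 28 give n8 = 0 and 4 give n8 = 1.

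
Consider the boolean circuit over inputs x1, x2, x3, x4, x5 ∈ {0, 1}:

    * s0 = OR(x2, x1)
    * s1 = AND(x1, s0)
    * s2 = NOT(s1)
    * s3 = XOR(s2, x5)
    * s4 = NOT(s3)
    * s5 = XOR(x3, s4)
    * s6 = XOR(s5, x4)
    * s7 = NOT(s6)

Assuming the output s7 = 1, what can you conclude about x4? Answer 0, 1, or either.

either

Both values of x4 occur among assignments with s7 = 1:
  x4=0: x1=0, x2=0, x3=0, x4=0, x5=0
  x4=1: x1=0, x2=0, x3=0, x4=1, x5=1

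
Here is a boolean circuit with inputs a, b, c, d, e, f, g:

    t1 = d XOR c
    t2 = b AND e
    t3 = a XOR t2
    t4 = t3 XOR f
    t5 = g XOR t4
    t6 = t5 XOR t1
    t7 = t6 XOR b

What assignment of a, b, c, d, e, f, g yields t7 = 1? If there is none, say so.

t7 = t6 XOR b must be 1, so t6 and b differ.
Check with a=0, b=1, c=0, d=0, e=1, f=1, g=0:
t1 = d XOR c = 0 XOR 0 = 0
t2 = b AND e = 1 AND 1 = 1
t3 = a XOR t2 = 0 XOR 1 = 1
t4 = t3 XOR f = 1 XOR 1 = 0
t5 = g XOR t4 = 0 XOR 0 = 0
t6 = t5 XOR t1 = 0 XOR 0 = 0
t7 = t6 XOR b = 0 XOR 1 = 1
So t7 = 1 as required.

a=0, b=1, c=0, d=0, e=1, f=1, g=0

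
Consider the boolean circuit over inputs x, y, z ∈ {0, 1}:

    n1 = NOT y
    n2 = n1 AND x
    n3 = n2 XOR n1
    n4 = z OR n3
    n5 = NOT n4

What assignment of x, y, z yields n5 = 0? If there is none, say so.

x=0, y=1, z=1

n5 = NOT n4 must be 0, so n4 = 1.
Check with x=0, y=1, z=1:
n1 = NOT y = NOT 1 = 0
n2 = n1 AND x = 0 AND 0 = 0
n3 = n2 XOR n1 = 0 XOR 0 = 0
n4 = z OR n3 = 1 OR 0 = 1
n5 = NOT n4 = NOT 1 = 0
So n5 = 0 as required.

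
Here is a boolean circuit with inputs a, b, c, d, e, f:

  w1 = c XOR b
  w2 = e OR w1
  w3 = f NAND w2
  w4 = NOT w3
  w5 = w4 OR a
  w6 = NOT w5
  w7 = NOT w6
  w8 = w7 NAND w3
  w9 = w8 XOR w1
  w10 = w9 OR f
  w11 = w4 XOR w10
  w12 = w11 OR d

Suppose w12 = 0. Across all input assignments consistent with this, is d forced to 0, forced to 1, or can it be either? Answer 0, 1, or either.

0

w12 = w11 OR d must be 0, so both w11 = 0 and d = 0.
Every assignment with w12 = 0 has d = 0; there are 20 such assignment(s).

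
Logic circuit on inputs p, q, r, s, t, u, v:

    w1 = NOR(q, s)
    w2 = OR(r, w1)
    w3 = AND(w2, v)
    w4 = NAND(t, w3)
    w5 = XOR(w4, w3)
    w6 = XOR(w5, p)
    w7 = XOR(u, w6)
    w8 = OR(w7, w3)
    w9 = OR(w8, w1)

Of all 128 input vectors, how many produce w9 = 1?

92

w9 = OR(w8, w1) must be 1, so at least one of w8, w1 is 1.
Enumerating the 128 input combinations, 92 give w9 = 1 and 36 give w9 = 0.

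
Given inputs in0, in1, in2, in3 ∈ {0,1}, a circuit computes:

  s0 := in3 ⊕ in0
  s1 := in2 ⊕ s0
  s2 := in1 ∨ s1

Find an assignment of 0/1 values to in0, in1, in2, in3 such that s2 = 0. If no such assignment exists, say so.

s2 = in1 ∨ s1 must be 0, so both in1 = 0 and s1 = 0.
s1 = in2 ⊕ s0 must be 0, so in2 and s0 are equal.
Check with in0=1 in1=0 in2=1 in3=0:
s0 = in3 ⊕ in0 = 0 ⊕ 1 = 1
s1 = in2 ⊕ s0 = 1 ⊕ 1 = 0
s2 = in1 ∨ s1 = 0 ∨ 0 = 0
So s2 = 0 as required.

in0=1 in1=0 in2=1 in3=0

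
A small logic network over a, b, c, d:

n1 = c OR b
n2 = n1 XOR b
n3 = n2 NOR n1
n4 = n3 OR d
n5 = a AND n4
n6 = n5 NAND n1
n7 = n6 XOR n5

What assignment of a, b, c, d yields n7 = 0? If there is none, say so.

a=1, b=0, c=0, d=1

n7 = n6 XOR n5 must be 0, so n6 and n5 are equal.
Check with a=1, b=0, c=0, d=1:
n1 = c OR b = 0 OR 0 = 0
n2 = n1 XOR b = 0 XOR 0 = 0
n3 = n2 NOR n1 = 0 NOR 0 = 1
n4 = n3 OR d = 1 OR 1 = 1
n5 = a AND n4 = 1 AND 1 = 1
n6 = n5 NAND n1 = 1 NAND 0 = 1
n7 = n6 XOR n5 = 1 XOR 1 = 0
So n7 = 0 as required.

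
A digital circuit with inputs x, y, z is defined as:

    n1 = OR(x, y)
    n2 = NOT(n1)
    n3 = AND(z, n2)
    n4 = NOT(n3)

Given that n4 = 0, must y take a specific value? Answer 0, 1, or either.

0

n4 = NOT(n3) must be 0, so n3 = 1.
Every assignment with n4 = 0 has y = 0; there are 1 such assignment(s).
  x=0, y=0, z=1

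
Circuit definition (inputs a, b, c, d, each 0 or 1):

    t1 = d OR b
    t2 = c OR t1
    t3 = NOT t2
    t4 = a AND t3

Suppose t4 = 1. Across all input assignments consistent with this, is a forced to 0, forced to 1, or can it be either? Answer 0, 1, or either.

t4 = a AND t3 must be 1, so both a = 1 and t3 = 1.
t3 = NOT t2 must be 1, so t2 = 0.
t2 = c OR t1 must be 0, so both c = 0 and t1 = 0.
Every assignment with t4 = 1 has a = 1; there are 1 such assignment(s).
  a=1, b=0, c=0, d=0

1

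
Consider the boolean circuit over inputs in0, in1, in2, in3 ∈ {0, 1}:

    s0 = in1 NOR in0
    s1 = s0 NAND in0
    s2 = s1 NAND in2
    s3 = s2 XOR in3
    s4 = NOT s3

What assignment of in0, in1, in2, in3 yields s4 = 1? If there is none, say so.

in0=1, in1=1, in2=1, in3=0

Check with in0=1, in1=1, in2=1, in3=0:
s0 = in1 NOR in0 = 1 NOR 1 = 0
s1 = s0 NAND in0 = 0 NAND 1 = 1
s2 = s1 NAND in2 = 1 NAND 1 = 0
s3 = s2 XOR in3 = 0 XOR 0 = 0
s4 = NOT s3 = NOT 0 = 1
So s4 = 1 as required.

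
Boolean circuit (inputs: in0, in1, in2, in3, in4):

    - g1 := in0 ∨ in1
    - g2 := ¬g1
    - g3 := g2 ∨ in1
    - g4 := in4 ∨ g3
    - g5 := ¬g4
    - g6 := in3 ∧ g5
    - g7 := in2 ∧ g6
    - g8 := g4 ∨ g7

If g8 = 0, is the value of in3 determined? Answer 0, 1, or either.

Both values of in3 occur among assignments with g8 = 0:
  in3=0: in0=1, in1=0, in2=0, in3=0, in4=0
  in3=1: in0=1, in1=0, in2=0, in3=1, in4=0

either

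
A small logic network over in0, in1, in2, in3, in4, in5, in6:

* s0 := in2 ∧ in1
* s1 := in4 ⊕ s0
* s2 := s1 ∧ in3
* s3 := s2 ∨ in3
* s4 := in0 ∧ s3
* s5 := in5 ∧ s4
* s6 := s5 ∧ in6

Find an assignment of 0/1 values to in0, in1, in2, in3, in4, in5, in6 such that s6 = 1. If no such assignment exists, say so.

in0=1, in1=1, in2=0, in3=1, in4=0, in5=1, in6=1

s6 = s5 ∧ in6 must be 1, so both s5 = 1 and in6 = 1.
Check with in0=1, in1=1, in2=0, in3=1, in4=0, in5=1, in6=1:
s0 = in2 ∧ in1 = 0 ∧ 1 = 0
s1 = in4 ⊕ s0 = 0 ⊕ 0 = 0
s2 = s1 ∧ in3 = 0 ∧ 1 = 0
s3 = s2 ∨ in3 = 0 ∨ 1 = 1
s4 = in0 ∧ s3 = 1 ∧ 1 = 1
s5 = in5 ∧ s4 = 1 ∧ 1 = 1
s6 = s5 ∧ in6 = 1 ∧ 1 = 1
So s6 = 1 as required.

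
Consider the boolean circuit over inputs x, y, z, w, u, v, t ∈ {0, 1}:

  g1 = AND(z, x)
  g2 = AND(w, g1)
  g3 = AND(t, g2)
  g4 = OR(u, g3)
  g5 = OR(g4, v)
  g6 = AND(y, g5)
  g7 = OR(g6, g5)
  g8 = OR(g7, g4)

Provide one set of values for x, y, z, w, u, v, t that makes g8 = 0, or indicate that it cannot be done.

x=0, y=1, z=1, w=0, u=0, v=0, t=0

g8 = OR(g7, g4) must be 0, so both g7 = 0 and g4 = 0.
g7 = OR(g6, g5) must be 0, so both g6 = 0 and g5 = 0.
Check with x=0, y=1, z=1, w=0, u=0, v=0, t=0:
g1 = AND(z, x) = AND(1, 0) = 0
g2 = AND(w, g1) = AND(0, 0) = 0
g3 = AND(t, g2) = AND(0, 0) = 0
g4 = OR(u, g3) = OR(0, 0) = 0
g5 = OR(g4, v) = OR(0, 0) = 0
g6 = AND(y, g5) = AND(1, 0) = 0
g7 = OR(g6, g5) = OR(0, 0) = 0
g8 = OR(g7, g4) = OR(0, 0) = 0
So g8 = 0 as required.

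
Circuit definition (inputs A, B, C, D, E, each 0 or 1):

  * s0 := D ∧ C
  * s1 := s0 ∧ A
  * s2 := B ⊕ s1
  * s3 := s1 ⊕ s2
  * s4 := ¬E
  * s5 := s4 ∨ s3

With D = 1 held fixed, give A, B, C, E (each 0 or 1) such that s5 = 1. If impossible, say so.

A=1 B=1 C=0 E=1

Check with D = 1 and A=1, B=1, C=0, E=1:
s0 = D ∧ C = 1 ∧ 0 = 0
s1 = s0 ∧ A = 0 ∧ 1 = 0
s2 = B ⊕ s1 = 1 ⊕ 0 = 1
s3 = s1 ⊕ s2 = 0 ⊕ 1 = 1
s4 = ¬E = ¬1 = 0
s5 = s4 ∨ s3 = 0 ∨ 1 = 1
So s5 = 1.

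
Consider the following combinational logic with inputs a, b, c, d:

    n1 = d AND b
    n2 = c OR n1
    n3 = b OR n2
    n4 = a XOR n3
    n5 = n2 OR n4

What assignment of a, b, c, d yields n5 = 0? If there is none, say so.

Check with a=0 b=0 c=0 d=1:
n1 = d AND b = 1 AND 0 = 0
n2 = c OR n1 = 0 OR 0 = 0
n3 = b OR n2 = 0 OR 0 = 0
n4 = a XOR n3 = 0 XOR 0 = 0
n5 = n2 OR n4 = 0 OR 0 = 0
So n5 = 0 as required.

a=0 b=0 c=0 d=1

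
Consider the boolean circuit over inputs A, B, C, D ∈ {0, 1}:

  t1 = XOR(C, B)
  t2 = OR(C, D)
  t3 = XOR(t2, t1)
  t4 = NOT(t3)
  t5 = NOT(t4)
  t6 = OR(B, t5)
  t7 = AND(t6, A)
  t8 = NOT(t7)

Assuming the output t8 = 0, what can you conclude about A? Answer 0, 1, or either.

t8 = NOT(t7) must be 0, so t7 = 1.
t7 = AND(t6, A) must be 1, so both t6 = 1 and A = 1.
Every assignment with t8 = 0 has A = 1; there are 5 such assignment(s).

1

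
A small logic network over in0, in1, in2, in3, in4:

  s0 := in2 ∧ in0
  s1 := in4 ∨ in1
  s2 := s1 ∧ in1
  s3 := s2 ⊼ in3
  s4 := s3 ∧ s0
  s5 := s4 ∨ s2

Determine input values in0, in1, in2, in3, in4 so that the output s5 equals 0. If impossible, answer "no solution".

s5 = s4 ∨ s2 must be 0, so both s4 = 0 and s2 = 0.
Check with in0=1 in1=0 in2=0 in3=0 in4=1:
s0 = in2 ∧ in0 = 0 ∧ 1 = 0
s1 = in4 ∨ in1 = 1 ∨ 0 = 1
s2 = s1 ∧ in1 = 1 ∧ 0 = 0
s3 = s2 ⊼ in3 = 0 ⊼ 0 = 1
s4 = s3 ∧ s0 = 1 ∧ 0 = 0
s5 = s4 ∨ s2 = 0 ∨ 0 = 0
So s5 = 0 as required.

in0=1 in1=0 in2=0 in3=0 in4=1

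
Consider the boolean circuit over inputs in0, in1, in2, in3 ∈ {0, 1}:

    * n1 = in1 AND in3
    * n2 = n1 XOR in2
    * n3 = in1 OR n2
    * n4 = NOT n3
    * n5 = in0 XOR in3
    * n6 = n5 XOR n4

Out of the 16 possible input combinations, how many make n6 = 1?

8

n6 = n5 XOR n4 must be 1, so n5 and n4 differ.
Enumerating the 16 input combinations, 8 give n6 = 1 and 8 give n6 = 0.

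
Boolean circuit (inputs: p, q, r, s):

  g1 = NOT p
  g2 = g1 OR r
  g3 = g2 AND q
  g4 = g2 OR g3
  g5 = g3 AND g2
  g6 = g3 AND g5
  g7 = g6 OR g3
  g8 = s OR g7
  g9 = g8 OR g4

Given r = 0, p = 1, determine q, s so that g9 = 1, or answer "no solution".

q=0, s=1

g9 = g8 OR g4 must be 1, so at least one of g8, g4 is 1.
Check with r = 0, p = 1 and q=0, s=1:
g1 = NOT p = NOT 1 = 0
g2 = g1 OR r = 0 OR 0 = 0
g3 = g2 AND q = 0 AND 0 = 0
g4 = g2 OR g3 = 0 OR 0 = 0
g5 = g3 AND g2 = 0 AND 0 = 0
g6 = g3 AND g5 = 0 AND 0 = 0
g7 = g6 OR g3 = 0 OR 0 = 0
g8 = s OR g7 = 1 OR 0 = 1
g9 = g8 OR g4 = 1 OR 0 = 1
So g9 = 1.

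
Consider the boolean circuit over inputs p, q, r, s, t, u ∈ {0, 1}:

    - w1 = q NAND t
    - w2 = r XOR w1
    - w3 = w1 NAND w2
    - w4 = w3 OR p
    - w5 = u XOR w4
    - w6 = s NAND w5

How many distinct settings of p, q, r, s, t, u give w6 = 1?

w6 = s NAND w5 must be 1, so at least one of s, w5 is 0.
Enumerating the 64 input combinations, 48 give w6 = 1 and 16 give w6 = 0.

48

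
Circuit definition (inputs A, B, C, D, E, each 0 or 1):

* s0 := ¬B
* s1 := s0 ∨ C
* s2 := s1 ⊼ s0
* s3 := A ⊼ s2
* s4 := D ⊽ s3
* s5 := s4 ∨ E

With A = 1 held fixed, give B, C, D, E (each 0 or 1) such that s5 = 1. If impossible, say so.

B=0, C=1, D=1, E=1

s5 = s4 ∨ E must be 1, so at least one of s4, E is 1.
Check with A = 1 and B=0, C=1, D=1, E=1:
s0 = ¬B = ¬0 = 1
s1 = s0 ∨ C = 1 ∨ 1 = 1
s2 = s1 ⊼ s0 = 1 ⊼ 1 = 0
s3 = A ⊼ s2 = 1 ⊼ 0 = 1
s4 = D ⊽ s3 = 1 ⊽ 1 = 0
s5 = s4 ∨ E = 0 ∨ 1 = 1
So s5 = 1.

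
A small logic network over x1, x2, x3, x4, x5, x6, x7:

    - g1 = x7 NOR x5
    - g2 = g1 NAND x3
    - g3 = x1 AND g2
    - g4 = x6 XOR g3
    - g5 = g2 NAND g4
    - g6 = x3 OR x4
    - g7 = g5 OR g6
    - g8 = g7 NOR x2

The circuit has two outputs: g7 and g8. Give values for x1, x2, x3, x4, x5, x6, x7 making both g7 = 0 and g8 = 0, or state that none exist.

Check with x1=1, x2=1, x3=0, x4=0, x5=1, x6=0, x7=0:
g1 = x7 NOR x5 = 0 NOR 1 = 0
g2 = g1 NAND x3 = 0 NAND 0 = 1
g3 = x1 AND g2 = 1 AND 1 = 1
g4 = x6 XOR g3 = 0 XOR 1 = 1
g5 = g2 NAND g4 = 1 NAND 1 = 0
g6 = x3 OR x4 = 0 OR 0 = 0
g7 = g5 OR g6 = 0 OR 0 = 0
g8 = g7 NOR x2 = 0 NOR 1 = 0
So g7 = 0 and g8 = 0.

x1=1, x2=1, x3=0, x4=0, x5=1, x6=0, x7=0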